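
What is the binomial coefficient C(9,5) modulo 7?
0

Using Lucas' theorem:
Write n=9 and k=5 in base 7:
n in base 7: [1, 2]
k in base 7: [0, 5]
C(9,5) mod 7 = ∏ C(n_i, k_i) mod 7
Digit binomials (mod 7): C(1,0) = 1; C(2,5) = 0 (k_i > n_i)
Product: 1 × 0 = 0 ≡ 0 (mod 7)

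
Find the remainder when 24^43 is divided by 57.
54

Repeated squaring. Binary of 43 = 101011.
24^1 ≡ 24 (mod 57); 24^2 ≡ 6 (mod 57); 24^4 ≡ 36 (mod 57); 24^8 ≡ 42 (mod 57); 24^16 ≡ 54 (mod 57); 24^32 ≡ 9 (mod 57)
24^43 = 24^1 × 24^2 × 24^8 × 24^32 ≡ 54 (mod 57)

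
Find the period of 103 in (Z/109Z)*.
108

109 is prime, so ord(103) divides φ(109) = 108.
Divisors of 108: 1, 2, 3, 4, 6, 9, 12, 18, 27, 36, 54, 108.
Repeated squaring: 103^1 ≡ 103, 103^2 ≡ 36, 103^4 ≡ 97, 103^8 ≡ 35, 103^16 ≡ 26, 103^32 ≡ 22, 103^64 ≡ 48 (mod 109).
Test 103^d mod 109 for each divisor d in increasing order:
103^1 ≡ 103
103^2 ≡ 36
103^3 = 103^2·103^1 ≡ 2
103^4 ≡ 97
103^6 = 103^4·103^2 ≡ 4
103^9 = 103^8·103^1 ≡ 8
103^12 = 103^8·103^4 ≡ 16
103^18 = 103^16·103^2 ≡ 64
103^27 = 103^16·103^8·103^2·103^1 ≡ 76
103^36 = 103^32·103^4 ≡ 63
103^54 = 103^32·103^16·103^4·103^2 ≡ 108
103^108 = 103^64·103^32·103^8·103^4 ≡ 1  ← first divisor giving 1
The order is 108.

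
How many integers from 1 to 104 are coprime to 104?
48

104 = 2^3 × 13
φ(n) = n × ∏(1 - 1/p) for each prime p dividing n
φ(104) = 104 × (1 - 1/2) × (1 - 1/13) = 48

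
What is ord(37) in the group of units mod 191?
38

191 is prime, so ord(37) divides φ(191) = 190.
Divisors of 190: 1, 2, 5, 10, 19, 38, 95, 190.
Repeated squaring: 37^1 ≡ 37, 37^2 ≡ 32, 37^4 ≡ 69, 37^8 ≡ 177, 37^16 ≡ 5, 37^32 ≡ 25, 37^64 ≡ 52, 37^128 ≡ 30 (mod 191).
Test 37^d mod 191 for each divisor d in increasing order:
37^1 ≡ 37
37^2 ≡ 32
37^5 = 37^4·37^1 ≡ 70
37^10 = 37^8·37^2 ≡ 125
37^19 = 37^16·37^2·37^1 ≡ 190
37^38 = 37^32·37^4·37^2 ≡ 1  ← first divisor giving 1
The order is 38.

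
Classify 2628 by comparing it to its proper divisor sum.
abundant

Proper divisors of 2628: sum = 1 + 2 + 3 + 4 + 6 + 9 + 12 + 18 + ... + 438 + 657 + 876 + 1314 (17 divisors) = 4106
Since 4106 > 2628, 2628 is abundant.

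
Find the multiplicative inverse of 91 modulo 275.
136

gcd(91, 275) = 1, so the inverse exists.
Extended Euclidean algorithm on (275, 91):
275 = 3 × 91 + 2  ⟹  2 = (1)·275 + (-3)·91
91 = 45 × 2 + 1  ⟹  1 = (-45)·275 + (136)·91
So (136)·91 ≡ 1 (mod 275), i.e. 91^(-1) ≡ 136 (mod 275).
Check: 91 × 136 = 12376 ≡ 1 (mod 275)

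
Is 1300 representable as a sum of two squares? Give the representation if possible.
2² + 36² (a=2, b=36)

Factorization: 1300 = 2^2 × 5^2 × 13
By Fermat: n is sum of two squares iff every prime p ≡ 3 (mod 4) appears to even power.
All primes ≡ 3 (mod 4) appear to even power.
Search a = 0, 1, 2, … for 1300 - a² a perfect square: first hit at a = 2: 1300 - 4 = 1296 = 36².
1300 = 2² + 36² = 4 + 1296 ✓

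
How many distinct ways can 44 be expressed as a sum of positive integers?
75175

p(n) counts ways to write n as a sum of positive integers (order ignored).
Euler's pentagonal recurrence: p(k) = p(k-1) + p(k-2) - p(k-5) - p(k-7) + p(k-12) + p(k-15) - ... (offsets j(3j∓1)/2, signs ++--, p(0)=1, p(<0)=0).
DP table for k = 0..43: p(0)=1, p(1)=1, p(2)=2, p(3)=3, p(4)=5, p(5)=7, p(6)=11, p(7)=15, p(8)=22, p(9)=30, p(10)=42, p(11)=56, p(12)=77, p(13)=101, p(14)=135, p(15)=176, p(16)=231, p(17)=297, p(18)=385, p(19)=490, p(20)=627, p(21)=792, p(22)=1002, p(23)=1255, p(24)=1575, p(25)=1958, p(26)=2436, p(27)=3010, p(28)=3718, p(29)=4565, p(30)=5604, p(31)=6842, p(32)=8349, p(33)=10143, p(34)=12310, p(35)=14883, p(36)=17977, p(37)=21637, p(38)=26015, p(39)=31185, p(40)=37338, p(41)=44583, p(42)=53174, p(43)=63261.
Final step: p(44) = p(43) + p(42) - p(39) - p(37) + p(32) + p(29) - p(22) - p(18) + p(9) + p(4)
= 63261 + 53174 - 31185 - 21637 + 8349 + 4565 - 1002 - 385 + 30 + 5
= 75175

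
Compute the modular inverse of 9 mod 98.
11

gcd(9, 98) = 1, so the inverse exists.
Extended Euclidean algorithm on (98, 9):
98 = 10 × 9 + 8  ⟹  8 = (1)·98 + (-10)·9
9 = 1 × 8 + 1  ⟹  1 = (-1)·98 + (11)·9
So (11)·9 ≡ 1 (mod 98), i.e. 9^(-1) ≡ 11 (mod 98).
Check: 9 × 11 = 99 ≡ 1 (mod 98)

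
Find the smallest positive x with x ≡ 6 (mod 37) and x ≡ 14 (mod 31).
820

Using Chinese Remainder Theorem:
M = 37 × 31 = 1147
M1 = 31, M2 = 37
y1 = 31^(-1) mod 37 = 6
y2 = 37^(-1) mod 31 = 26
x = (6×31×6 + 14×37×26) mod 1147 = 820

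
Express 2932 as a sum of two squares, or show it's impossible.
4² + 54² (a=4, b=54)

Factorization: 2932 = 2^2 × 733
By Fermat: n is sum of two squares iff every prime p ≡ 3 (mod 4) appears to even power.
All primes ≡ 3 (mod 4) appear to even power.
Search a = 0, 1, 2, … for 2932 - a² a perfect square: first hit at a = 4: 2932 - 16 = 2916 = 54².
2932 = 4² + 54² = 16 + 2916 ✓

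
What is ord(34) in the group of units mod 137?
17

137 is prime, so ord(34) divides φ(137) = 136.
Divisors of 136: 1, 2, 4, 8, 17, 34, 68, 136.
Repeated squaring: 34^1 ≡ 34, 34^2 ≡ 60, 34^4 ≡ 38, 34^8 ≡ 74, 34^16 ≡ 133, 34^32 ≡ 16, 34^64 ≡ 119, 34^128 ≡ 50 (mod 137).
Test 34^d mod 137 for each divisor d in increasing order:
34^1 ≡ 34
34^2 ≡ 60
34^4 ≡ 38
34^8 ≡ 74
34^17 = 34^16·34^1 ≡ 1  ← first divisor giving 1
The order is 17.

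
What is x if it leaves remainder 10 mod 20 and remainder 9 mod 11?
130

Using Chinese Remainder Theorem:
M = 20 × 11 = 220
M1 = 11, M2 = 20
y1 = 11^(-1) mod 20 = 11
y2 = 20^(-1) mod 11 = 5
x = (10×11×11 + 9×20×5) mod 220 = 130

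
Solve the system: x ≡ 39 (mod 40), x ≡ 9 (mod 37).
1119

Using Chinese Remainder Theorem:
M = 40 × 37 = 1480
M1 = 37, M2 = 40
y1 = 37^(-1) mod 40 = 13
y2 = 40^(-1) mod 37 = 25
x = (39×37×13 + 9×40×25) mod 1480 = 1119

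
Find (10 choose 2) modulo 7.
3

Using Lucas' theorem:
Write n=10 and k=2 in base 7:
n in base 7: [1, 3]
k in base 7: [0, 2]
C(10,2) mod 7 = ∏ C(n_i, k_i) mod 7
Digit binomials (mod 7): C(1,0) = 1; C(3,2) = 3
Product: 1 × 3 = 3 ≡ 3 (mod 7)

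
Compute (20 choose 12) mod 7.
5

Using Lucas' theorem:
Write n=20 and k=12 in base 7:
n in base 7: [2, 6]
k in base 7: [1, 5]
C(20,12) mod 7 = ∏ C(n_i, k_i) mod 7
Digit binomials (mod 7): C(2,1) = 2; C(6,5) = 6
Product: 2 × 6 = 12 ≡ 5 (mod 7)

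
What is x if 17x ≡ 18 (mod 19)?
x ≡ 10 (mod 19)

gcd(17, 19) = 1, which divides 18, so solutions exist.
Find 17^(-1) mod 19 by the extended Euclidean algorithm:
19 = 1 × 17 + 2  ⟹  2 = (1)·19 + (-1)·17
17 = 8 × 2 + 1  ⟹  1 = (-8)·19 + (9)·17
So (9)·17 ≡ 1 (mod 19), i.e. 17^(-1) ≡ 9 (mod 19).
x ≡ 9 × 18 = 162 ≡ 10 (mod 19).
Check: 17 × 10 = 170 ≡ 18 (mod 19).
Unique solution: x ≡ 10 (mod 19)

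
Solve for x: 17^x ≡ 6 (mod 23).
12

Baby-step giant-step with step n = ⌈√23⌉ = 5.
Baby steps 17^j mod 23 (j:value) for j=0..4: 0:1, 1:17, 2:13, 3:14, 4:8.
Giant-step multiplier: 17^(-5) ≡ 17^(22-5) = 17^17 ≡ 11 (mod 23).
Giant steps γ_i = 6·11^i mod 23: γ_0=6, γ_1=20, γ_2=13 (in table at j=2).
x = i·n + j = 2·5 + 2 = 12.
Check: 17^12 ≡ 6 (mod 23).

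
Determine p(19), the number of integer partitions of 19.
490

p(n) counts ways to write n as a sum of positive integers (order ignored).
Euler's pentagonal recurrence: p(k) = p(k-1) + p(k-2) - p(k-5) - p(k-7) + p(k-12) + p(k-15) - ... (offsets j(3j∓1)/2, signs ++--, p(0)=1, p(<0)=0).
DP table for k = 0..18: p(0)=1, p(1)=1, p(2)=2, p(3)=3, p(4)=5, p(5)=7, p(6)=11, p(7)=15, p(8)=22, p(9)=30, p(10)=42, p(11)=56, p(12)=77, p(13)=101, p(14)=135, p(15)=176, p(16)=231, p(17)=297, p(18)=385.
Final step: p(19) = p(18) + p(17) - p(14) - p(12) + p(7) + p(4)
= 385 + 297 - 135 - 77 + 15 + 5
= 490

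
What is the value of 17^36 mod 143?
27

Repeated squaring. Binary of 36 = 100100.
17^1 ≡ 17 (mod 143); 17^2 ≡ 3 (mod 143); 17^4 ≡ 9 (mod 143); 17^8 ≡ 81 (mod 143); 17^16 ≡ 126 (mod 143); 17^32 ≡ 3 (mod 143)
17^36 = 17^4 × 17^32 ≡ 27 (mod 143)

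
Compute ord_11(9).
5

11 is prime, so ord(9) divides φ(11) = 10.
Divisors of 10: 1, 2, 5, 10.
Repeated squaring: 9^1 ≡ 9, 9^2 ≡ 4, 9^4 ≡ 5, 9^8 ≡ 3 (mod 11).
Test 9^d mod 11 for each divisor d in increasing order:
9^1 ≡ 9
9^2 ≡ 4
9^5 = 9^4·9^1 ≡ 1  ← first divisor giving 1
The order is 5.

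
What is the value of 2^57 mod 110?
62

Repeated squaring. Binary of 57 = 111001.
2^1 ≡ 2 (mod 110); 2^2 ≡ 4 (mod 110); 2^4 ≡ 16 (mod 110); 2^8 ≡ 36 (mod 110); 2^16 ≡ 86 (mod 110); 2^32 ≡ 26 (mod 110)
2^57 = 2^1 × 2^8 × 2^16 × 2^32 ≡ 62 (mod 110)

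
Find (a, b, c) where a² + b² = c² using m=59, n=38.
(2037, 4484, 4925)

Euclid's formula: a = m² - n², b = 2mn, c = m² + n²
m = 59, n = 38
a = 59² - 38² = 3481 - 1444 = 2037
b = 2 × 59 × 38 = 4484
c = 59² + 38² = 3481 + 1444 = 4925
Verification: 2037² + 4484² = 4149369 + 20106256 = 24255625 = 4925² ✓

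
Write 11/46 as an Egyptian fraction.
1/5 + 1/26 + 1/1495

Greedy algorithm:
11/46: ceiling(46/11) = 5, use 1/5
9/230: ceiling(230/9) = 26, use 1/26
1/1495: ceiling(1495/1) = 1495, use 1/1495
Result: 11/46 = 1/5 + 1/26 + 1/1495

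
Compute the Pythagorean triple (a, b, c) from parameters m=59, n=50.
(981, 5900, 5981)

Euclid's formula: a = m² - n², b = 2mn, c = m² + n²
m = 59, n = 50
a = 59² - 50² = 3481 - 2500 = 981
b = 2 × 59 × 50 = 5900
c = 59² + 50² = 3481 + 2500 = 5981
Verification: 981² + 5900² = 962361 + 34810000 = 35772361 = 5981² ✓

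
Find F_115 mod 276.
41

Matrix identity: Q^n = [[F_(n+1), F_n], [F_n, F_(n-1)]] with Q = [[1,1],[1,0]].
n = 115 = 1110011₂. Square-and-multiply, entries mod 276:
Q^1 = [[1,1],[1,0]]
Q^3 = (Q^1)²·Q = [[3,2],[2,1]]
Q^7 = (Q^3)²·Q = [[21,13],[13,8]]
Q^14 = (Q^7)² = [[58,101],[101,233]]
Q^28 = (Q^14)² = [[41,135],[135,182]]
Q^57 = (Q^28)²·Q = [[55,34],[34,21]]
Q^115 = (Q^57)²·Q = [[141,41],[41,100]]
F_115 mod 276 = Q^115[0][1] = 41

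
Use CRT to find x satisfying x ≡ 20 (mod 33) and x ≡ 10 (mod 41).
1076

Using Chinese Remainder Theorem:
M = 33 × 41 = 1353
M1 = 41, M2 = 33
y1 = 41^(-1) mod 33 = 29
y2 = 33^(-1) mod 41 = 5
x = (20×41×29 + 10×33×5) mod 1353 = 1076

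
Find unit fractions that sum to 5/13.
1/3 + 1/20 + 1/780

Greedy algorithm:
5/13: ceiling(13/5) = 3, use 1/3
2/39: ceiling(39/2) = 20, use 1/20
1/780: ceiling(780/1) = 780, use 1/780
Result: 5/13 = 1/3 + 1/20 + 1/780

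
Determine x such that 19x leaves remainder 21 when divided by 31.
x ≡ 6 (mod 31)

gcd(19, 31) = 1, which divides 21, so solutions exist.
Find 19^(-1) mod 31 by the extended Euclidean algorithm:
31 = 1 × 19 + 12  ⟹  12 = (1)·31 + (-1)·19
19 = 1 × 12 + 7  ⟹  7 = (-1)·31 + (2)·19
12 = 1 × 7 + 5  ⟹  5 = (2)·31 + (-3)·19
7 = 1 × 5 + 2  ⟹  2 = (-3)·31 + (5)·19
5 = 2 × 2 + 1  ⟹  1 = (8)·31 + (-13)·19
So (-13)·19 ≡ 1 (mod 31), i.e. 19^(-1) ≡ -13 ≡ 18 (mod 31).
x ≡ 18 × 21 = 378 ≡ 6 (mod 31).
Check: 19 × 6 = 114 ≡ 21 (mod 31).
Unique solution: x ≡ 6 (mod 31)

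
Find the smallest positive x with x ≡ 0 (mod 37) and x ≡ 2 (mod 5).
37

Using Chinese Remainder Theorem:
M = 37 × 5 = 185
M1 = 5, M2 = 37
y1 = 5^(-1) mod 37 = 15
y2 = 37^(-1) mod 5 = 3
x = (0×5×15 + 2×37×3) mod 185 = 37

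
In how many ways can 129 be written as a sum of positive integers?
4835271870

p(n) counts ways to write n as a sum of positive integers (order ignored).
Euler's pentagonal recurrence: p(k) = p(k-1) + p(k-2) - p(k-5) - p(k-7) + p(k-12) + p(k-15) - ... (offsets j(3j∓1)/2, signs ++--, p(0)=1, p(<0)=0).
DP table for k = 0..128: p(0)=1, p(1)=1, p(2)=2, p(3)=3, p(4)=5, p(5)=7, p(6)=11, p(7)=15, p(8)=22, p(9)=30, p(10)=42, p(11)=56, p(12)=77, p(13)=101, p(14)=135, p(15)=176, p(16)=231, p(17)=297, p(18)=385, p(19)=490, p(20)=627, p(21)=792, p(22)=1002, p(23)=1255, p(24)=1575, p(25)=1958, p(26)=2436, p(27)=3010, p(28)=3718, p(29)=4565, p(30)=5604, p(31)=6842, p(32)=8349, p(33)=10143, p(34)=12310, p(35)=14883, p(36)=17977, p(37)=21637, p(38)=26015, p(39)=31185, p(40)=37338, p(41)=44583, p(42)=53174, p(43)=63261, p(44)=75175, p(45)=89134, p(46)=105558, p(47)=124754, p(48)=147273, p(49)=173525, p(50)=204226, p(51)=239943, p(52)=281589, p(53)=329931, p(54)=386155, p(55)=451276, p(56)=526823, p(57)=614154, p(58)=715220, p(59)=831820, p(60)=966467, p(61)=1121505, p(62)=1300156, p(63)=1505499, p(64)=1741630, p(65)=2012558, p(66)=2323520, p(67)=2679689, p(68)=3087735, p(69)=3554345, p(70)=4087968, p(71)=4697205, p(72)=5392783, p(73)=6185689, p(74)=7089500, p(75)=8118264, p(76)=9289091, p(77)=10619863, p(78)=12132164, p(79)=13848650, p(80)=15796476, p(81)=18004327, p(82)=20506255, p(83)=23338469, p(84)=26543660, p(85)=30167357, p(86)=34262962, p(87)=38887673, p(88)=44108109, p(89)=49995925, p(90)=56634173, p(91)=64112359, p(92)=72533807, p(93)=82010177, p(94)=92669720, p(95)=104651419, p(96)=118114304, p(97)=133230930, p(98)=150198136, p(99)=169229875, p(100)=190569292, p(101)=214481126, p(102)=241265379, p(103)=271248950, p(104)=304801365, p(105)=342325709, p(106)=384276336, p(107)=431149389, p(108)=483502844, p(109)=541946240, p(110)=607163746, p(111)=679903203, p(112)=761002156, p(113)=851376628, p(114)=952050665, p(115)=1064144451, p(116)=1188908248, p(117)=1327710076, p(118)=1482074143, p(119)=1653668665, p(120)=1844349560, p(121)=2056148051, p(122)=2291320912, p(123)=2552338241, p(124)=2841940500, p(125)=3163127352, p(126)=3519222692, p(127)=3913864295, p(128)=4351078600.
Final step: p(129) = p(128) + p(127) - p(124) - p(122) + p(117) + p(114) - p(107) - p(103) + p(94) + p(89) - p(78) - p(72) + p(59) + p(52) - p(37) - p(29) + p(12) + p(3)
= 4351078600 + 3913864295 - 2841940500 - 2291320912 + 1327710076 + 952050665 - 431149389 - 271248950 + 92669720 + 49995925 - 12132164 - 5392783 + 831820 + 281589 - 21637 - 4565 + 77 + 3
= 4835271870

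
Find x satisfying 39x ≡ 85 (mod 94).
x ≡ 7 (mod 94)

gcd(39, 94) = 1, which divides 85, so solutions exist.
Find 39^(-1) mod 94 by the extended Euclidean algorithm:
94 = 2 × 39 + 16  ⟹  16 = (1)·94 + (-2)·39
39 = 2 × 16 + 7  ⟹  7 = (-2)·94 + (5)·39
16 = 2 × 7 + 2  ⟹  2 = (5)·94 + (-12)·39
7 = 3 × 2 + 1  ⟹  1 = (-17)·94 + (41)·39
So (41)·39 ≡ 1 (mod 94), i.e. 39^(-1) ≡ 41 (mod 94).
x ≡ 41 × 85 = 3485 ≡ 7 (mod 94).
Check: 39 × 7 = 273 ≡ 85 (mod 94).
Unique solution: x ≡ 7 (mod 94)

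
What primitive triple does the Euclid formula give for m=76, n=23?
(5247, 3496, 6305)

Euclid's formula: a = m² - n², b = 2mn, c = m² + n²
m = 76, n = 23
a = 76² - 23² = 5776 - 529 = 5247
b = 2 × 76 × 23 = 3496
c = 76² + 23² = 5776 + 529 = 6305
Verification: 5247² + 3496² = 27531009 + 12222016 = 39753025 = 6305² ✓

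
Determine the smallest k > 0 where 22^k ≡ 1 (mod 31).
30

31 is prime, so ord(22) divides φ(31) = 30.
Divisors of 30: 1, 2, 3, 5, 6, 10, 15, 30.
Repeated squaring: 22^1 ≡ 22, 22^2 ≡ 19, 22^4 ≡ 20, 22^8 ≡ 28, 22^16 ≡ 9 (mod 31).
Test 22^d mod 31 for each divisor d in increasing order:
22^1 ≡ 22
22^2 ≡ 19
22^3 = 22^2·22^1 ≡ 15
22^5 = 22^4·22^1 ≡ 6
22^6 = 22^4·22^2 ≡ 8
22^10 = 22^8·22^2 ≡ 5
22^15 = 22^8·22^4·22^2·22^1 ≡ 30
22^30 = 22^16·22^8·22^4·22^2 ≡ 1  ← first divisor giving 1
The order is 30.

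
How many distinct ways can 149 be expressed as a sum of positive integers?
37027355200

p(n) counts ways to write n as a sum of positive integers (order ignored).
Euler's pentagonal recurrence: p(k) = p(k-1) + p(k-2) - p(k-5) - p(k-7) + p(k-12) + p(k-15) - ... (offsets j(3j∓1)/2, signs ++--, p(0)=1, p(<0)=0).
DP table for k = 0..148: p(0)=1, p(1)=1, p(2)=2, p(3)=3, p(4)=5, p(5)=7, p(6)=11, p(7)=15, p(8)=22, p(9)=30, p(10)=42, p(11)=56, p(12)=77, p(13)=101, p(14)=135, p(15)=176, p(16)=231, p(17)=297, p(18)=385, p(19)=490, p(20)=627, p(21)=792, p(22)=1002, p(23)=1255, p(24)=1575, p(25)=1958, p(26)=2436, p(27)=3010, p(28)=3718, p(29)=4565, p(30)=5604, p(31)=6842, p(32)=8349, p(33)=10143, p(34)=12310, p(35)=14883, p(36)=17977, p(37)=21637, p(38)=26015, p(39)=31185, p(40)=37338, p(41)=44583, p(42)=53174, p(43)=63261, p(44)=75175, p(45)=89134, p(46)=105558, p(47)=124754, p(48)=147273, p(49)=173525, p(50)=204226, p(51)=239943, p(52)=281589, p(53)=329931, p(54)=386155, p(55)=451276, p(56)=526823, p(57)=614154, p(58)=715220, p(59)=831820, p(60)=966467, p(61)=1121505, p(62)=1300156, p(63)=1505499, p(64)=1741630, p(65)=2012558, p(66)=2323520, p(67)=2679689, p(68)=3087735, p(69)=3554345, p(70)=4087968, p(71)=4697205, p(72)=5392783, p(73)=6185689, p(74)=7089500, p(75)=8118264, p(76)=9289091, p(77)=10619863, p(78)=12132164, p(79)=13848650, p(80)=15796476, p(81)=18004327, p(82)=20506255, p(83)=23338469, p(84)=26543660, p(85)=30167357, p(86)=34262962, p(87)=38887673, p(88)=44108109, p(89)=49995925, p(90)=56634173, p(91)=64112359, p(92)=72533807, p(93)=82010177, p(94)=92669720, p(95)=104651419, p(96)=118114304, p(97)=133230930, p(98)=150198136, p(99)=169229875, p(100)=190569292, p(101)=214481126, p(102)=241265379, p(103)=271248950, p(104)=304801365, p(105)=342325709, p(106)=384276336, p(107)=431149389, p(108)=483502844, p(109)=541946240, p(110)=607163746, p(111)=679903203, p(112)=761002156, p(113)=851376628, p(114)=952050665, p(115)=1064144451, p(116)=1188908248, p(117)=1327710076, p(118)=1482074143, p(119)=1653668665, p(120)=1844349560, p(121)=2056148051, p(122)=2291320912, p(123)=2552338241, p(124)=2841940500, p(125)=3163127352, p(126)=3519222692, p(127)=3913864295, p(128)=4351078600, p(129)=4835271870, p(130)=5371315400, p(131)=5964539504, p(132)=6620830889, p(133)=7346629512, p(134)=8149040695, p(135)=9035836076, p(136)=10015581680, p(137)=11097645016, p(138)=12292341831, p(139)=13610949895, p(140)=15065878135, p(141)=16670689208, p(142)=18440293320, p(143)=20390982757, p(144)=22540654445, p(145)=24908858009, p(146)=27517052599, p(147)=30388671978, p(148)=33549419497.
Final step: p(149) = p(148) + p(147) - p(144) - p(142) + p(137) + p(134) - p(127) - p(123) + p(114) + p(109) - p(98) - p(92) + p(79) + p(72) - p(57) - p(49) + p(32) + p(23) - p(4)
= 33549419497 + 30388671978 - 22540654445 - 18440293320 + 11097645016 + 8149040695 - 3913864295 - 2552338241 + 952050665 + 541946240 - 150198136 - 72533807 + 13848650 + 5392783 - 614154 - 173525 + 8349 + 1255 - 5
= 37027355200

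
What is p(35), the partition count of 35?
14883

p(n) counts ways to write n as a sum of positive integers (order ignored).
Euler's pentagonal recurrence: p(k) = p(k-1) + p(k-2) - p(k-5) - p(k-7) + p(k-12) + p(k-15) - ... (offsets j(3j∓1)/2, signs ++--, p(0)=1, p(<0)=0).
DP table for k = 0..34: p(0)=1, p(1)=1, p(2)=2, p(3)=3, p(4)=5, p(5)=7, p(6)=11, p(7)=15, p(8)=22, p(9)=30, p(10)=42, p(11)=56, p(12)=77, p(13)=101, p(14)=135, p(15)=176, p(16)=231, p(17)=297, p(18)=385, p(19)=490, p(20)=627, p(21)=792, p(22)=1002, p(23)=1255, p(24)=1575, p(25)=1958, p(26)=2436, p(27)=3010, p(28)=3718, p(29)=4565, p(30)=5604, p(31)=6842, p(32)=8349, p(33)=10143, p(34)=12310.
Final step: p(35) = p(34) + p(33) - p(30) - p(28) + p(23) + p(20) - p(13) - p(9) + p(0)
= 12310 + 10143 - 5604 - 3718 + 1255 + 627 - 101 - 30 + 1
= 14883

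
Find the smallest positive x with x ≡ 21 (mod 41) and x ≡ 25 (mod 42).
1579

Using Chinese Remainder Theorem:
M = 41 × 42 = 1722
M1 = 42, M2 = 41
y1 = 42^(-1) mod 41 = 1
y2 = 41^(-1) mod 42 = 41
x = (21×42×1 + 25×41×41) mod 1722 = 1579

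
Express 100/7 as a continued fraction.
[14; 3, 2]

Euclidean algorithm steps:
100 = 14 × 7 + 2
7 = 3 × 2 + 1
2 = 2 × 1 + 0
Continued fraction: [14; 3, 2]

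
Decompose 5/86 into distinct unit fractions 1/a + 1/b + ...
1/18 + 1/387

Greedy algorithm:
5/86: ceiling(86/5) = 18, use 1/18
1/387: ceiling(387/1) = 387, use 1/387
Result: 5/86 = 1/18 + 1/387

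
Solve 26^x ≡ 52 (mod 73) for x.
57

Baby-step giant-step with step n = ⌈√73⌉ = 9.
Baby steps 26^j mod 73 (j:value) for j=0..8: 0:1, 1:26, 2:19, 3:56, 4:69, 5:42, 6:70, 7:68, 8:16.
Giant-step multiplier: 26^(-9) ≡ 26^(72-9) = 26^63 ≡ 63 (mod 73).
Giant steps γ_i = 52·63^i mod 73: γ_0=52, γ_1=64, γ_2=17, γ_3=49, γ_4=21, γ_5=9, γ_6=56 (in table at j=3).
x = i·n + j = 6·9 + 3 = 57.
Check: 26^57 ≡ 52 (mod 73).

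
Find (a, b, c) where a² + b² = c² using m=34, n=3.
(1147, 204, 1165)

Euclid's formula: a = m² - n², b = 2mn, c = m² + n²
m = 34, n = 3
a = 34² - 3² = 1156 - 9 = 1147
b = 2 × 34 × 3 = 204
c = 34² + 3² = 1156 + 9 = 1165
Verification: 1147² + 204² = 1315609 + 41616 = 1357225 = 1165² ✓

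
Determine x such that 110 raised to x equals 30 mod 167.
103

Baby-step giant-step with step n = ⌈√167⌉ = 13.
Baby steps 110^j mod 167 (j:value) for j=0..12: 0:1, 1:110, 2:76, 3:10, 4:98, 5:92, 6:100, 7:145, 8:85, 9:165, 10:114, 11:15, 12:147.
Giant-step multiplier: 110^(-13) ≡ 110^(166-13) = 110^153 ≡ 23 (mod 167).
Giant steps γ_i = 30·23^i mod 167: γ_0=30, γ_1=22, γ_2=5, γ_3=115, γ_4=140, γ_5=47, γ_6=79, γ_7=147 (in table at j=12).
x = i·n + j = 7·13 + 12 = 103.
Check: 110^103 ≡ 30 (mod 167).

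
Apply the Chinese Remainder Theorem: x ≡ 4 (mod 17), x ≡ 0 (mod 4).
4

Using Chinese Remainder Theorem:
M = 17 × 4 = 68
M1 = 4, M2 = 17
y1 = 4^(-1) mod 17 = 13
y2 = 17^(-1) mod 4 = 1
x = (4×4×13 + 0×17×1) mod 68 = 4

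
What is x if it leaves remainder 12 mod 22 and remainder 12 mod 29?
12

Using Chinese Remainder Theorem:
M = 22 × 29 = 638
M1 = 29, M2 = 22
y1 = 29^(-1) mod 22 = 19
y2 = 22^(-1) mod 29 = 4
x = (12×29×19 + 12×22×4) mod 638 = 12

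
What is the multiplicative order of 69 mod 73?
18

73 is prime, so ord(69) divides φ(73) = 72.
Divisors of 72: 1, 2, 3, 4, 6, 8, 9, 12, 18, 24, 36, 72.
Repeated squaring: 69^1 ≡ 69, 69^2 ≡ 16, 69^4 ≡ 37, 69^8 ≡ 55, 69^16 ≡ 32, 69^32 ≡ 2, 69^64 ≡ 4 (mod 73).
Test 69^d mod 73 for each divisor d in increasing order:
69^1 ≡ 69
69^2 ≡ 16
69^3 = 69^2·69^1 ≡ 9
69^4 ≡ 37
69^6 = 69^4·69^2 ≡ 8
69^8 ≡ 55
69^9 = 69^8·69^1 ≡ 72
69^12 = 69^8·69^4 ≡ 64
69^18 = 69^16·69^2 ≡ 1  ← first divisor giving 1
The order is 18.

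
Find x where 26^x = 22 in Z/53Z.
19

Baby-step giant-step with step n = ⌈√53⌉ = 8.
Baby steps 26^j mod 53 (j:value) for j=0..7: 0:1, 1:26, 2:40, 3:33, 4:10, 5:48, 6:29, 7:12.
Giant-step multiplier: 26^(-8) ≡ 26^(52-8) = 26^44 ≡ 44 (mod 53).
Giant steps γ_i = 22·44^i mod 53: γ_0=22, γ_1=14, γ_2=33 (in table at j=3).
x = i·n + j = 2·8 + 3 = 19.
Check: 26^19 ≡ 22 (mod 53).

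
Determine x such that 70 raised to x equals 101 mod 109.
45

Baby-step giant-step with step n = ⌈√109⌉ = 11.
Baby steps 70^j mod 109 (j:value) for j=0..10: 0:1, 1:70, 2:104, 3:86, 4:25, 5:6, 6:93, 7:79, 8:80, 9:41, 10:36.
Giant-step multiplier: 70^(-11) ≡ 70^(108-11) = 70^97 ≡ 42 (mod 109).
Giant steps γ_i = 101·42^i mod 109: γ_0=101, γ_1=100, γ_2=58, γ_3=38, γ_4=70 (in table at j=1).
x = i·n + j = 4·11 + 1 = 45.
Check: 70^45 ≡ 101 (mod 109).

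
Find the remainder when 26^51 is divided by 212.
104

Repeated squaring. Binary of 51 = 110011.
26^1 ≡ 26 (mod 212); 26^2 ≡ 40 (mod 212); 26^4 ≡ 116 (mod 212); 26^8 ≡ 100 (mod 212); 26^16 ≡ 36 (mod 212); 26^32 ≡ 24 (mod 212)
26^51 = 26^1 × 26^2 × 26^16 × 26^32 ≡ 104 (mod 212)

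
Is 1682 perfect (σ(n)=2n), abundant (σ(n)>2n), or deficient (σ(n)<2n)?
deficient

Proper divisors of 1682: sum = 1 + 2 + 29 + 58 + 841 = 931
Since 931 < 1682, 1682 is deficient.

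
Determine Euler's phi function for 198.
60

198 = 2 × 3^2 × 11
φ(n) = n × ∏(1 - 1/p) for each prime p dividing n
φ(198) = 198 × (1 - 1/2) × (1 - 1/3) × (1 - 1/11) = 60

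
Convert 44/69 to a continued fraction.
[0; 1, 1, 1, 3, 6]

Euclidean algorithm steps:
44 = 0 × 69 + 44
69 = 1 × 44 + 25
44 = 1 × 25 + 19
25 = 1 × 19 + 6
19 = 3 × 6 + 1
6 = 6 × 1 + 0
Continued fraction: [0; 1, 1, 1, 3, 6]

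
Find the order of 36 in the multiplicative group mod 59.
29

59 is prime, so ord(36) divides φ(59) = 58.
Divisors of 58: 1, 2, 29, 58.
Repeated squaring: 36^1 ≡ 36, 36^2 ≡ 57, 36^4 ≡ 4, 36^8 ≡ 16, 36^16 ≡ 20, 36^32 ≡ 46 (mod 59).
Test 36^d mod 59 for each divisor d in increasing order:
36^1 ≡ 36
36^2 ≡ 57
36^29 = 36^16·36^8·36^4·36^1 ≡ 1  ← first divisor giving 1
The order is 29.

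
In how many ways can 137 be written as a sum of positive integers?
11097645016

p(n) counts ways to write n as a sum of positive integers (order ignored).
Euler's pentagonal recurrence: p(k) = p(k-1) + p(k-2) - p(k-5) - p(k-7) + p(k-12) + p(k-15) - ... (offsets j(3j∓1)/2, signs ++--, p(0)=1, p(<0)=0).
DP table for k = 0..136: p(0)=1, p(1)=1, p(2)=2, p(3)=3, p(4)=5, p(5)=7, p(6)=11, p(7)=15, p(8)=22, p(9)=30, p(10)=42, p(11)=56, p(12)=77, p(13)=101, p(14)=135, p(15)=176, p(16)=231, p(17)=297, p(18)=385, p(19)=490, p(20)=627, p(21)=792, p(22)=1002, p(23)=1255, p(24)=1575, p(25)=1958, p(26)=2436, p(27)=3010, p(28)=3718, p(29)=4565, p(30)=5604, p(31)=6842, p(32)=8349, p(33)=10143, p(34)=12310, p(35)=14883, p(36)=17977, p(37)=21637, p(38)=26015, p(39)=31185, p(40)=37338, p(41)=44583, p(42)=53174, p(43)=63261, p(44)=75175, p(45)=89134, p(46)=105558, p(47)=124754, p(48)=147273, p(49)=173525, p(50)=204226, p(51)=239943, p(52)=281589, p(53)=329931, p(54)=386155, p(55)=451276, p(56)=526823, p(57)=614154, p(58)=715220, p(59)=831820, p(60)=966467, p(61)=1121505, p(62)=1300156, p(63)=1505499, p(64)=1741630, p(65)=2012558, p(66)=2323520, p(67)=2679689, p(68)=3087735, p(69)=3554345, p(70)=4087968, p(71)=4697205, p(72)=5392783, p(73)=6185689, p(74)=7089500, p(75)=8118264, p(76)=9289091, p(77)=10619863, p(78)=12132164, p(79)=13848650, p(80)=15796476, p(81)=18004327, p(82)=20506255, p(83)=23338469, p(84)=26543660, p(85)=30167357, p(86)=34262962, p(87)=38887673, p(88)=44108109, p(89)=49995925, p(90)=56634173, p(91)=64112359, p(92)=72533807, p(93)=82010177, p(94)=92669720, p(95)=104651419, p(96)=118114304, p(97)=133230930, p(98)=150198136, p(99)=169229875, p(100)=190569292, p(101)=214481126, p(102)=241265379, p(103)=271248950, p(104)=304801365, p(105)=342325709, p(106)=384276336, p(107)=431149389, p(108)=483502844, p(109)=541946240, p(110)=607163746, p(111)=679903203, p(112)=761002156, p(113)=851376628, p(114)=952050665, p(115)=1064144451, p(116)=1188908248, p(117)=1327710076, p(118)=1482074143, p(119)=1653668665, p(120)=1844349560, p(121)=2056148051, p(122)=2291320912, p(123)=2552338241, p(124)=2841940500, p(125)=3163127352, p(126)=3519222692, p(127)=3913864295, p(128)=4351078600, p(129)=4835271870, p(130)=5371315400, p(131)=5964539504, p(132)=6620830889, p(133)=7346629512, p(134)=8149040695, p(135)=9035836076, p(136)=10015581680.
Final step: p(137) = p(136) + p(135) - p(132) - p(130) + p(125) + p(122) - p(115) - p(111) + p(102) + p(97) - p(86) - p(80) + p(67) + p(60) - p(45) - p(37) + p(20) + p(11)
= 10015581680 + 9035836076 - 6620830889 - 5371315400 + 3163127352 + 2291320912 - 1064144451 - 679903203 + 241265379 + 133230930 - 34262962 - 15796476 + 2679689 + 966467 - 89134 - 21637 + 627 + 56
= 11097645016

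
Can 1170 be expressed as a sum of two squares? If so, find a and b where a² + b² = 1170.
9² + 33² (a=9, b=33)

Factorization: 1170 = 2 × 3^2 × 5 × 13
By Fermat: n is sum of two squares iff every prime p ≡ 3 (mod 4) appears to even power.
All primes ≡ 3 (mod 4) appear to even power.
Search a = 0, 1, 2, … for 1170 - a² a perfect square: first hit at a = 9: 1170 - 81 = 1089 = 33².
1170 = 9² + 33² = 81 + 1089 ✓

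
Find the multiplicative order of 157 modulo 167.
83

167 is prime, so ord(157) divides φ(167) = 166.
Divisors of 166: 1, 2, 83, 166.
Repeated squaring: 157^1 ≡ 157, 157^2 ≡ 100, 157^4 ≡ 147, 157^8 ≡ 66, 157^16 ≡ 14, 157^32 ≡ 29, 157^64 ≡ 6, 157^128 ≡ 36 (mod 167).
Test 157^d mod 167 for each divisor d in increasing order:
157^1 ≡ 157
157^2 ≡ 100
157^83 = 157^64·157^16·157^2·157^1 ≡ 1  ← first divisor giving 1
The order is 83.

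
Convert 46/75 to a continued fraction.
[0; 1, 1, 1, 1, 2, 2, 2]

Euclidean algorithm steps:
46 = 0 × 75 + 46
75 = 1 × 46 + 29
46 = 1 × 29 + 17
29 = 1 × 17 + 12
17 = 1 × 12 + 5
12 = 2 × 5 + 2
5 = 2 × 2 + 1
2 = 2 × 1 + 0
Continued fraction: [0; 1, 1, 1, 1, 2, 2, 2]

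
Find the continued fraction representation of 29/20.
[1; 2, 4, 2]

Euclidean algorithm steps:
29 = 1 × 20 + 9
20 = 2 × 9 + 2
9 = 4 × 2 + 1
2 = 2 × 1 + 0
Continued fraction: [1; 2, 4, 2]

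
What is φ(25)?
20

25 = 5^2
φ(n) = n × ∏(1 - 1/p) for each prime p dividing n
φ(25) = 25 × (1 - 1/5) = 20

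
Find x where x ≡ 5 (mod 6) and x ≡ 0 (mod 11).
11

Using Chinese Remainder Theorem:
M = 6 × 11 = 66
M1 = 11, M2 = 6
y1 = 11^(-1) mod 6 = 5
y2 = 6^(-1) mod 11 = 2
x = (5×11×5 + 0×6×2) mod 66 = 11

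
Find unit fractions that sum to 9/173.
1/20 + 1/495 + 1/342540

Greedy algorithm:
9/173: ceiling(173/9) = 20, use 1/20
7/3460: ceiling(3460/7) = 495, use 1/495
1/342540: ceiling(342540/1) = 342540, use 1/342540
Result: 9/173 = 1/20 + 1/495 + 1/342540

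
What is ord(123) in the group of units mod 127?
14

127 is prime, so ord(123) divides φ(127) = 126.
Divisors of 126: 1, 2, 3, 6, 7, 9, 14, 18, 21, 42, 63, 126.
Repeated squaring: 123^1 ≡ 123, 123^2 ≡ 16, 123^4 ≡ 2, 123^8 ≡ 4, 123^16 ≡ 16, 123^32 ≡ 2, 123^64 ≡ 4 (mod 127).
Test 123^d mod 127 for each divisor d in increasing order:
123^1 ≡ 123
123^2 ≡ 16
123^3 = 123^2·123^1 ≡ 63
123^6 = 123^4·123^2 ≡ 32
123^7 = 123^4·123^2·123^1 ≡ 126
123^9 = 123^8·123^1 ≡ 111
123^14 = 123^8·123^4·123^2 ≡ 1  ← first divisor giving 1
The order is 14.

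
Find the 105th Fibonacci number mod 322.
34

Matrix identity: Q^n = [[F_(n+1), F_n], [F_n, F_(n-1)]] with Q = [[1,1],[1,0]].
n = 105 = 1101001₂. Square-and-multiply, entries mod 322:
Q^1 = [[1,1],[1,0]]
Q^3 = (Q^1)²·Q = [[3,2],[2,1]]
Q^6 = (Q^3)² = [[13,8],[8,5]]
Q^13 = (Q^6)²·Q = [[55,233],[233,144]]
Q^26 = (Q^13)² = [[320,321],[321,321]]
Q^52 = (Q^26)² = [[5,3],[3,2]]
Q^105 = (Q^52)²·Q = [[55,34],[34,21]]
F_105 mod 322 = Q^105[0][1] = 34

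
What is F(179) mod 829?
174

Matrix identity: Q^n = [[F_(n+1), F_n], [F_n, F_(n-1)]] with Q = [[1,1],[1,0]].
n = 179 = 10110011₂. Square-and-multiply, entries mod 829:
Q^1 = [[1,1],[1,0]]
Q^2 = (Q^1)² = [[2,1],[1,1]]
Q^5 = (Q^2)²·Q = [[8,5],[5,3]]
Q^11 = (Q^5)²·Q = [[144,89],[89,55]]
Q^22 = (Q^11)² = [[471,302],[302,169]]
Q^44 = (Q^22)² = [[512,123],[123,389]]
Q^89 = (Q^44)²·Q = [[124,387],[387,566]]
Q^179 = (Q^89)²·Q = [[266,174],[174,92]]
F_179 mod 829 = Q^179[0][1] = 174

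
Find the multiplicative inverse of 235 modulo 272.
147

gcd(235, 272) = 1, so the inverse exists.
Extended Euclidean algorithm on (272, 235):
272 = 1 × 235 + 37  ⟹  37 = (1)·272 + (-1)·235
235 = 6 × 37 + 13  ⟹  13 = (-6)·272 + (7)·235
37 = 2 × 13 + 11  ⟹  11 = (13)·272 + (-15)·235
13 = 1 × 11 + 2  ⟹  2 = (-19)·272 + (22)·235
11 = 5 × 2 + 1  ⟹  1 = (108)·272 + (-125)·235
So (-125)·235 ≡ 1 (mod 272), i.e. 235^(-1) ≡ -125 ≡ 147 (mod 272).
Check: 235 × 147 = 34545 ≡ 1 (mod 272)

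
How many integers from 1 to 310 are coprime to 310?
120

310 = 2 × 5 × 31
φ(n) = n × ∏(1 - 1/p) for each prime p dividing n
φ(310) = 310 × (1 - 1/2) × (1 - 1/5) × (1 - 1/31) = 120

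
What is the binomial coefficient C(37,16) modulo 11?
0

Using Lucas' theorem:
Write n=37 and k=16 in base 11:
n in base 11: [3, 4]
k in base 11: [1, 5]
C(37,16) mod 11 = ∏ C(n_i, k_i) mod 11
Digit binomials (mod 11): C(3,1) = 3; C(4,5) = 0 (k_i > n_i)
Product: 3 × 0 = 0 ≡ 0 (mod 11)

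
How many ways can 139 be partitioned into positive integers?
13610949895

p(n) counts ways to write n as a sum of positive integers (order ignored).
Euler's pentagonal recurrence: p(k) = p(k-1) + p(k-2) - p(k-5) - p(k-7) + p(k-12) + p(k-15) - ... (offsets j(3j∓1)/2, signs ++--, p(0)=1, p(<0)=0).
DP table for k = 0..138: p(0)=1, p(1)=1, p(2)=2, p(3)=3, p(4)=5, p(5)=7, p(6)=11, p(7)=15, p(8)=22, p(9)=30, p(10)=42, p(11)=56, p(12)=77, p(13)=101, p(14)=135, p(15)=176, p(16)=231, p(17)=297, p(18)=385, p(19)=490, p(20)=627, p(21)=792, p(22)=1002, p(23)=1255, p(24)=1575, p(25)=1958, p(26)=2436, p(27)=3010, p(28)=3718, p(29)=4565, p(30)=5604, p(31)=6842, p(32)=8349, p(33)=10143, p(34)=12310, p(35)=14883, p(36)=17977, p(37)=21637, p(38)=26015, p(39)=31185, p(40)=37338, p(41)=44583, p(42)=53174, p(43)=63261, p(44)=75175, p(45)=89134, p(46)=105558, p(47)=124754, p(48)=147273, p(49)=173525, p(50)=204226, p(51)=239943, p(52)=281589, p(53)=329931, p(54)=386155, p(55)=451276, p(56)=526823, p(57)=614154, p(58)=715220, p(59)=831820, p(60)=966467, p(61)=1121505, p(62)=1300156, p(63)=1505499, p(64)=1741630, p(65)=2012558, p(66)=2323520, p(67)=2679689, p(68)=3087735, p(69)=3554345, p(70)=4087968, p(71)=4697205, p(72)=5392783, p(73)=6185689, p(74)=7089500, p(75)=8118264, p(76)=9289091, p(77)=10619863, p(78)=12132164, p(79)=13848650, p(80)=15796476, p(81)=18004327, p(82)=20506255, p(83)=23338469, p(84)=26543660, p(85)=30167357, p(86)=34262962, p(87)=38887673, p(88)=44108109, p(89)=49995925, p(90)=56634173, p(91)=64112359, p(92)=72533807, p(93)=82010177, p(94)=92669720, p(95)=104651419, p(96)=118114304, p(97)=133230930, p(98)=150198136, p(99)=169229875, p(100)=190569292, p(101)=214481126, p(102)=241265379, p(103)=271248950, p(104)=304801365, p(105)=342325709, p(106)=384276336, p(107)=431149389, p(108)=483502844, p(109)=541946240, p(110)=607163746, p(111)=679903203, p(112)=761002156, p(113)=851376628, p(114)=952050665, p(115)=1064144451, p(116)=1188908248, p(117)=1327710076, p(118)=1482074143, p(119)=1653668665, p(120)=1844349560, p(121)=2056148051, p(122)=2291320912, p(123)=2552338241, p(124)=2841940500, p(125)=3163127352, p(126)=3519222692, p(127)=3913864295, p(128)=4351078600, p(129)=4835271870, p(130)=5371315400, p(131)=5964539504, p(132)=6620830889, p(133)=7346629512, p(134)=8149040695, p(135)=9035836076, p(136)=10015581680, p(137)=11097645016, p(138)=12292341831.
Final step: p(139) = p(138) + p(137) - p(134) - p(132) + p(127) + p(124) - p(117) - p(113) + p(104) + p(99) - p(88) - p(82) + p(69) + p(62) - p(47) - p(39) + p(22) + p(13)
= 12292341831 + 11097645016 - 8149040695 - 6620830889 + 3913864295 + 2841940500 - 1327710076 - 851376628 + 304801365 + 169229875 - 44108109 - 20506255 + 3554345 + 1300156 - 124754 - 31185 + 1002 + 101
= 13610949895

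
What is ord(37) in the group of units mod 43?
6

43 is prime, so ord(37) divides φ(43) = 42.
Divisors of 42: 1, 2, 3, 6, 7, 14, 21, 42.
Repeated squaring: 37^1 ≡ 37, 37^2 ≡ 36, 37^4 ≡ 6, 37^8 ≡ 36, 37^16 ≡ 6, 37^32 ≡ 36 (mod 43).
Test 37^d mod 43 for each divisor d in increasing order:
37^1 ≡ 37
37^2 ≡ 36
37^3 = 37^2·37^1 ≡ 42
37^6 = 37^4·37^2 ≡ 1  ← first divisor giving 1
The order is 6.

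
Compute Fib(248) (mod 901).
592

Matrix identity: Q^n = [[F_(n+1), F_n], [F_n, F_(n-1)]] with Q = [[1,1],[1,0]].
n = 248 = 11111000₂. Square-and-multiply, entries mod 901:
Q^1 = [[1,1],[1,0]]
Q^3 = (Q^1)²·Q = [[3,2],[2,1]]
Q^7 = (Q^3)²·Q = [[21,13],[13,8]]
Q^15 = (Q^7)²·Q = [[86,610],[610,377]]
Q^31 = (Q^15)²·Q = [[592,175],[175,417]]
Q^62 = (Q^31)² = [[867,880],[880,888]]
Q^124 = (Q^62)² = [[696,86],[86,610]]
Q^248 = (Q^124)² = [[767,592],[592,175]]
F_248 mod 901 = Q^248[0][1] = 592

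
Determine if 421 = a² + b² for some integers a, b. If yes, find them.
14² + 15² (a=14, b=15)

Factorization: 421 = 421
By Fermat: n is sum of two squares iff every prime p ≡ 3 (mod 4) appears to even power.
All primes ≡ 3 (mod 4) appear to even power.
Search a = 0, 1, 2, … for 421 - a² a perfect square: first hit at a = 14: 421 - 196 = 225 = 15².
421 = 14² + 15² = 196 + 225 ✓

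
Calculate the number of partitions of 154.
60356673280

p(n) counts ways to write n as a sum of positive integers (order ignored).
Euler's pentagonal recurrence: p(k) = p(k-1) + p(k-2) - p(k-5) - p(k-7) + p(k-12) + p(k-15) - ... (offsets j(3j∓1)/2, signs ++--, p(0)=1, p(<0)=0).
DP table for k = 0..153: p(0)=1, p(1)=1, p(2)=2, p(3)=3, p(4)=5, p(5)=7, p(6)=11, p(7)=15, p(8)=22, p(9)=30, p(10)=42, p(11)=56, p(12)=77, p(13)=101, p(14)=135, p(15)=176, p(16)=231, p(17)=297, p(18)=385, p(19)=490, p(20)=627, p(21)=792, p(22)=1002, p(23)=1255, p(24)=1575, p(25)=1958, p(26)=2436, p(27)=3010, p(28)=3718, p(29)=4565, p(30)=5604, p(31)=6842, p(32)=8349, p(33)=10143, p(34)=12310, p(35)=14883, p(36)=17977, p(37)=21637, p(38)=26015, p(39)=31185, p(40)=37338, p(41)=44583, p(42)=53174, p(43)=63261, p(44)=75175, p(45)=89134, p(46)=105558, p(47)=124754, p(48)=147273, p(49)=173525, p(50)=204226, p(51)=239943, p(52)=281589, p(53)=329931, p(54)=386155, p(55)=451276, p(56)=526823, p(57)=614154, p(58)=715220, p(59)=831820, p(60)=966467, p(61)=1121505, p(62)=1300156, p(63)=1505499, p(64)=1741630, p(65)=2012558, p(66)=2323520, p(67)=2679689, p(68)=3087735, p(69)=3554345, p(70)=4087968, p(71)=4697205, p(72)=5392783, p(73)=6185689, p(74)=7089500, p(75)=8118264, p(76)=9289091, p(77)=10619863, p(78)=12132164, p(79)=13848650, p(80)=15796476, p(81)=18004327, p(82)=20506255, p(83)=23338469, p(84)=26543660, p(85)=30167357, p(86)=34262962, p(87)=38887673, p(88)=44108109, p(89)=49995925, p(90)=56634173, p(91)=64112359, p(92)=72533807, p(93)=82010177, p(94)=92669720, p(95)=104651419, p(96)=118114304, p(97)=133230930, p(98)=150198136, p(99)=169229875, p(100)=190569292, p(101)=214481126, p(102)=241265379, p(103)=271248950, p(104)=304801365, p(105)=342325709, p(106)=384276336, p(107)=431149389, p(108)=483502844, p(109)=541946240, p(110)=607163746, p(111)=679903203, p(112)=761002156, p(113)=851376628, p(114)=952050665, p(115)=1064144451, p(116)=1188908248, p(117)=1327710076, p(118)=1482074143, p(119)=1653668665, p(120)=1844349560, p(121)=2056148051, p(122)=2291320912, p(123)=2552338241, p(124)=2841940500, p(125)=3163127352, p(126)=3519222692, p(127)=3913864295, p(128)=4351078600, p(129)=4835271870, p(130)=5371315400, p(131)=5964539504, p(132)=6620830889, p(133)=7346629512, p(134)=8149040695, p(135)=9035836076, p(136)=10015581680, p(137)=11097645016, p(138)=12292341831, p(139)=13610949895, p(140)=15065878135, p(141)=16670689208, p(142)=18440293320, p(143)=20390982757, p(144)=22540654445, p(145)=24908858009, p(146)=27517052599, p(147)=30388671978, p(148)=33549419497, p(149)=37027355200, p(150)=40853235313, p(151)=45060624582, p(152)=49686288421, p(153)=54770336324.
Final step: p(154) = p(153) + p(152) - p(149) - p(147) + p(142) + p(139) - p(132) - p(128) + p(119) + p(114) - p(103) - p(97) + p(84) + p(77) - p(62) - p(54) + p(37) + p(28) - p(9)
= 54770336324 + 49686288421 - 37027355200 - 30388671978 + 18440293320 + 13610949895 - 6620830889 - 4351078600 + 1653668665 + 952050665 - 271248950 - 133230930 + 26543660 + 10619863 - 1300156 - 386155 + 21637 + 3718 - 30
= 60356673280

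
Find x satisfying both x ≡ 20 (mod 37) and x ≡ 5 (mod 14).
131

Using Chinese Remainder Theorem:
M = 37 × 14 = 518
M1 = 14, M2 = 37
y1 = 14^(-1) mod 37 = 8
y2 = 37^(-1) mod 14 = 11
x = (20×14×8 + 5×37×11) mod 518 = 131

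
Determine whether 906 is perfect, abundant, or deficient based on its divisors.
abundant

Proper divisors of 906: sum = 1 + 2 + 3 + 6 + 151 + 302 + 453 = 918
Since 918 > 906, 906 is abundant.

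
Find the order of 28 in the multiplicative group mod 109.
54

109 is prime, so ord(28) divides φ(109) = 108.
Divisors of 108: 1, 2, 3, 4, 6, 9, 12, 18, 27, 36, 54, 108.
Repeated squaring: 28^1 ≡ 28, 28^2 ≡ 21, 28^4 ≡ 5, 28^8 ≡ 25, 28^16 ≡ 80, 28^32 ≡ 78, 28^64 ≡ 89 (mod 109).
Test 28^d mod 109 for each divisor d in increasing order:
28^1 ≡ 28
28^2 ≡ 21
28^3 = 28^2·28^1 ≡ 43
28^4 ≡ 5
28^6 = 28^4·28^2 ≡ 105
28^9 = 28^8·28^1 ≡ 46
28^12 = 28^8·28^4 ≡ 16
28^18 = 28^16·28^2 ≡ 45
28^27 = 28^16·28^8·28^2·28^1 ≡ 108
28^36 = 28^32·28^4 ≡ 63
28^54 = 28^32·28^16·28^4·28^2 ≡ 1  ← first divisor giving 1
The order is 54.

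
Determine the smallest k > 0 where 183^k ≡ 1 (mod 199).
198

199 is prime, so ord(183) divides φ(199) = 198.
Divisors of 198: 1, 2, 3, 6, 9, 11, 18, 22, 33, 66, 99, 198.
Repeated squaring: 183^1 ≡ 183, 183^2 ≡ 57, 183^4 ≡ 65, 183^8 ≡ 46, 183^16 ≡ 126, 183^32 ≡ 155, 183^64 ≡ 145, 183^128 ≡ 130 (mod 199).
Test 183^d mod 199 for each divisor d in increasing order:
183^1 ≡ 183
183^2 ≡ 57
183^3 = 183^2·183^1 ≡ 83
183^6 = 183^4·183^2 ≡ 123
183^9 = 183^8·183^1 ≡ 60
183^11 = 183^8·183^2·183^1 ≡ 37
183^18 = 183^16·183^2 ≡ 18
183^22 = 183^16·183^4·183^2 ≡ 175
183^33 = 183^32·183^1 ≡ 107
183^66 = 183^64·183^2 ≡ 106
183^99 = 183^64·183^32·183^2·183^1 ≡ 198
183^198 = 183^128·183^64·183^4·183^2 ≡ 1  ← first divisor giving 1
The order is 198.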